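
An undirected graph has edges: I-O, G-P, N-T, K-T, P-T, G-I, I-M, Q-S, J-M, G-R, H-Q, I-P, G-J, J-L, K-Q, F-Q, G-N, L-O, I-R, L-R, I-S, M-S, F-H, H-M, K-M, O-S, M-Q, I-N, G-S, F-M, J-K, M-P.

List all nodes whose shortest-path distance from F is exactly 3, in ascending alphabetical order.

G, L, N, O, R, T

Level 0: F
Level 1: H, M, Q
Level 2: I, J, K, P, S
Level 3: G, L, N, O, R, T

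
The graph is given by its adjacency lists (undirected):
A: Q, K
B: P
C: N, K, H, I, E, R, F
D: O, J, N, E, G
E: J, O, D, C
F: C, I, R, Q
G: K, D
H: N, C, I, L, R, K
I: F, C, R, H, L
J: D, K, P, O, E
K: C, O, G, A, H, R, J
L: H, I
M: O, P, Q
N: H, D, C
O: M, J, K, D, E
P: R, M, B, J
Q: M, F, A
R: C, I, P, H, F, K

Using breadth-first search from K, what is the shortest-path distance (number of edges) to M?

2

Level 0: K
Level 1: A, C, G, H, J, O, R
Level 2: D, E, F, I, L, M, N, P, Q
Level 3: B
M first appears at level 2.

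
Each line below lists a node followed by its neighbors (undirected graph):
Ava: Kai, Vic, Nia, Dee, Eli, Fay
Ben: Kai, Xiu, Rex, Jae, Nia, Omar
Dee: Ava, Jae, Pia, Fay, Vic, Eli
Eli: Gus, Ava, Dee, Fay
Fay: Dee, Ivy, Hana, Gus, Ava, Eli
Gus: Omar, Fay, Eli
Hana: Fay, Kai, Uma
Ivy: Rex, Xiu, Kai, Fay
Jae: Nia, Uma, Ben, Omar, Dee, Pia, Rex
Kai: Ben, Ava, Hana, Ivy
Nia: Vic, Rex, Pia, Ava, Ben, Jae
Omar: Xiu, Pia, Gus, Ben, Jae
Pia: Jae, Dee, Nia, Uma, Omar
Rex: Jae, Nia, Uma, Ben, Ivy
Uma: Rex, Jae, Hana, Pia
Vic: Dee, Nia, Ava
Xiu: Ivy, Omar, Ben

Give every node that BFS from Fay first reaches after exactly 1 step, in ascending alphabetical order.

Level 0: Fay
Level 1: Ava, Dee, Eli, Gus, Hana, Ivy
Level 2: Jae, Kai, Nia, Omar, Pia, Rex, Uma, Vic, Xiu
Level 3: Ben

Ava, Dee, Eli, Gus, Hana, Ivy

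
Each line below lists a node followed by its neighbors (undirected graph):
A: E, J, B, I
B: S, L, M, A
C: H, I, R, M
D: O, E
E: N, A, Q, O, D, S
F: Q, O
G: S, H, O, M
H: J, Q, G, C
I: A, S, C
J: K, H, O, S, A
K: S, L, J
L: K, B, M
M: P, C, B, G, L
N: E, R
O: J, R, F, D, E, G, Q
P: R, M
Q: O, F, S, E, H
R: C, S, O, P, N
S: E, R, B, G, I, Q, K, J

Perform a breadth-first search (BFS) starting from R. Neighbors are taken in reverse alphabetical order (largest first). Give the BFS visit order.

Visit R; enqueue S, P, O, N, C → queue [S, P, O, N, C]
Visit S; enqueue Q, K, J, I, G, E, B → queue [P, O, N, C, Q, K, J, I, G, E, B]
Visit P; enqueue M → queue [O, N, C, Q, K, J, I, G, E, B, M]
Visit O; enqueue F, D → queue [N, C, Q, K, J, I, G, E, B, M, F, D]
Visit N → queue [C, Q, K, J, I, G, E, B, M, F, D]
Visit C; enqueue H → queue [Q, K, J, I, G, E, B, M, F, D, H]
Visit Q → queue [K, J, I, G, E, B, M, F, D, H]
Visit K; enqueue L → queue [J, I, G, E, B, M, F, D, H, L]
Visit J; enqueue A → queue [I, G, E, B, M, F, D, H, L, A]
Visit I → queue [G, E, B, M, F, D, H, L, A]
Visit G → queue [E, B, M, F, D, H, L, A]
Visit E → queue [B, M, F, D, H, L, A]
Visit B → queue [M, F, D, H, L, A]
Visit M → queue [F, D, H, L, A]
Visit F → queue [D, H, L, A]
Visit D → queue [H, L, A]
Visit H → queue [L, A]
Visit L → queue [A]
Visit A → queue []

R → S → P → O → N → C → Q → K → J → I → G → E → B → M → F → D → H → L → A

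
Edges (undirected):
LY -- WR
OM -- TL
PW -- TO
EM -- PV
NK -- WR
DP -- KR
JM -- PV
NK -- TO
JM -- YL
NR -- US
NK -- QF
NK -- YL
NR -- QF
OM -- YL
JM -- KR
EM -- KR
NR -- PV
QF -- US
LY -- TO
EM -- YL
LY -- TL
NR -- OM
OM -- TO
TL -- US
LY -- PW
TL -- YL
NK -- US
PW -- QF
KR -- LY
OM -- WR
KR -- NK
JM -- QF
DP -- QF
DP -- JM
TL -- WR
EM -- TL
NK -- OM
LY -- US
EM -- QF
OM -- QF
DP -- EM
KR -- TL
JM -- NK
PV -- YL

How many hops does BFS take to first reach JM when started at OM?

2

Level 0: OM
Level 1: NK, NR, QF, TL, TO, WR, YL
Level 2: DP, EM, JM, KR, LY, PV, PW, US
JM first appears at level 2.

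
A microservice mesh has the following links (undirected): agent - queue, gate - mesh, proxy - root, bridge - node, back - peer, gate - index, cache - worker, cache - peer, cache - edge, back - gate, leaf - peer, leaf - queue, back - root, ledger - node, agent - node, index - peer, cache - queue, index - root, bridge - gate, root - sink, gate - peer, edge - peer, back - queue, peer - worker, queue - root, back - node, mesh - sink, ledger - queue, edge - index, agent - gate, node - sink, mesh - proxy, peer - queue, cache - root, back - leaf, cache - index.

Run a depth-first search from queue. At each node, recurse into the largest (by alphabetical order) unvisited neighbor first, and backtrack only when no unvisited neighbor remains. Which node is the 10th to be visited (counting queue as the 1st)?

cache

Visit queue
queue → root
root → sink
sink → node
node → ledger
node → bridge
bridge → gate
gate → peer
peer → worker
worker → cache
cache → index
index → edge
peer → leaf
leaf → back
gate → mesh
mesh → proxy
gate → agent

Visit order: queue, root, sink, node, ledger, bridge, gate, peer, worker, cache, index, edge, leaf, back, mesh, proxy, agent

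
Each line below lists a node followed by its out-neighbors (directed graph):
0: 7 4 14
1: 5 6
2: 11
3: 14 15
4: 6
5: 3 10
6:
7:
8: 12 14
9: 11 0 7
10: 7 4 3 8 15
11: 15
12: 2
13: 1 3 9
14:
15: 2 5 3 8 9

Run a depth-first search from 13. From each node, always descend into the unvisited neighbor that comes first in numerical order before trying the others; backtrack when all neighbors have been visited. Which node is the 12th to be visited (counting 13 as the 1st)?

Visit 13
13 → 1
1 → 5
5 → 3
3 → 14
3 → 15
15 → 2
2 → 11
15 → 8
8 → 12
15 → 9
9 → 0
0 → 4
4 → 6
0 → 7
5 → 10

Visit order: 13, 1, 5, 3, 14, 15, 2, 11, 8, 12, 9, 0, 4, 6, 7, 10

0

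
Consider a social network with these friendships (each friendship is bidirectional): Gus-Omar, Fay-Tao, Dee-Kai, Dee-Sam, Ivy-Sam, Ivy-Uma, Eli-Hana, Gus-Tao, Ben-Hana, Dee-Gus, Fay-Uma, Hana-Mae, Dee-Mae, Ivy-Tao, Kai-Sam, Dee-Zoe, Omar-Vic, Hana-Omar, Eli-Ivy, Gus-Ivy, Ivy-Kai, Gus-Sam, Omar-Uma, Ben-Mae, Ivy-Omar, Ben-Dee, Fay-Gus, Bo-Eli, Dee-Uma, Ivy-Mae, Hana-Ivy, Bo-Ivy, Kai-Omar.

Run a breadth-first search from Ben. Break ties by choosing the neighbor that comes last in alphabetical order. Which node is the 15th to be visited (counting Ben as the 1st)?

Vic

Visit Ben; enqueue Mae, Hana, Dee → queue [Mae, Hana, Dee]
Visit Mae; enqueue Ivy → queue [Hana, Dee, Ivy]
Visit Hana; enqueue Omar, Eli → queue [Dee, Ivy, Omar, Eli]
Visit Dee; enqueue Zoe, Uma, Sam, Kai, Gus → queue [Ivy, Omar, Eli, Zoe, Uma, Sam, Kai, Gus]
Visit Ivy; enqueue Tao, Bo → queue [Omar, Eli, Zoe, Uma, Sam, Kai, Gus, Tao, Bo]
Visit Omar; enqueue Vic → queue [Eli, Zoe, Uma, Sam, Kai, Gus, Tao, Bo, Vic]
Visit Eli → queue [Zoe, Uma, Sam, Kai, Gus, Tao, Bo, Vic]
Visit Zoe → queue [Uma, Sam, Kai, Gus, Tao, Bo, Vic]
Visit Uma; enqueue Fay → queue [Sam, Kai, Gus, Tao, Bo, Vic, Fay]
Visit Sam → queue [Kai, Gus, Tao, Bo, Vic, Fay]
Visit Kai → queue [Gus, Tao, Bo, Vic, Fay]
Visit Gus → queue [Tao, Bo, Vic, Fay]
Visit Tao → queue [Bo, Vic, Fay]
Visit Bo → queue [Vic, Fay]
Visit Vic → queue [Fay]
Visit Fay → queue []

Visit order: Ben, Mae, Hana, Dee, Ivy, Omar, Eli, Zoe, Uma, Sam, Kai, Gus, Tao, Bo, Vic, Fay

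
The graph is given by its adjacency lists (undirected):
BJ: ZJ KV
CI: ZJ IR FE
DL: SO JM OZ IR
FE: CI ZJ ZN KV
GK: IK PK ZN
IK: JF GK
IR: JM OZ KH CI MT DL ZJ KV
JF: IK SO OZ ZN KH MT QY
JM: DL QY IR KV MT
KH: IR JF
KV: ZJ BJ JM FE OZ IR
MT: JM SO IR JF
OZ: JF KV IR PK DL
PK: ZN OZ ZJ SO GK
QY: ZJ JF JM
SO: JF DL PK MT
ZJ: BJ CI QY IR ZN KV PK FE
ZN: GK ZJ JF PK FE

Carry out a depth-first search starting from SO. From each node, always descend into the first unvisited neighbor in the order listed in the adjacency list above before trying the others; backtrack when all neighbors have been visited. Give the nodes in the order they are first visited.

Visit SO
SO → JF
JF → IK
IK → GK
GK → PK
PK → ZN
ZN → ZJ
ZJ → BJ
BJ → KV
KV → JM
JM → DL
DL → OZ
OZ → IR
IR → KH
IR → CI
CI → FE
IR → MT
JM → QY

SO JF IK GK PK ZN ZJ BJ KV JM DL OZ IR KH CI FE MT QY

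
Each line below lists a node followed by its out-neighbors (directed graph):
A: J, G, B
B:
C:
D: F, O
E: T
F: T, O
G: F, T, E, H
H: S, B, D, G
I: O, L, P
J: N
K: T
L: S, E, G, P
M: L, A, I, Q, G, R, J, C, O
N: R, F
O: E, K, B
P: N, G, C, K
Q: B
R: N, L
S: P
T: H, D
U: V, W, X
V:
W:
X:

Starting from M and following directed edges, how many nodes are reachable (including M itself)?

BFS from M visits: M, A, C, G, I, J, L, O, Q, R, B, E, F, H, T, P, N, S, K, D
Reachable nodes: 20 of 24 total.

20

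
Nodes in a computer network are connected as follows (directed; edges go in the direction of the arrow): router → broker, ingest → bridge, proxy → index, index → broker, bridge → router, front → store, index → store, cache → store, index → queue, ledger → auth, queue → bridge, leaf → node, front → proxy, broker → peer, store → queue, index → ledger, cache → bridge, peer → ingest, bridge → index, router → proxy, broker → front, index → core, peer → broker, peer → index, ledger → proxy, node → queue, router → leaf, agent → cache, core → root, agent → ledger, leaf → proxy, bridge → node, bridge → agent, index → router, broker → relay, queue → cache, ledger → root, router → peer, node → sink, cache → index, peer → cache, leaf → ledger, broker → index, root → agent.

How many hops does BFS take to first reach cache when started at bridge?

2

Level 0: bridge
Level 1: agent, index, node, router
Level 2: broker, cache, core, leaf, ledger, peer, proxy, queue, sink, store
Level 3: auth, front, ingest, relay, root
cache first appears at level 2.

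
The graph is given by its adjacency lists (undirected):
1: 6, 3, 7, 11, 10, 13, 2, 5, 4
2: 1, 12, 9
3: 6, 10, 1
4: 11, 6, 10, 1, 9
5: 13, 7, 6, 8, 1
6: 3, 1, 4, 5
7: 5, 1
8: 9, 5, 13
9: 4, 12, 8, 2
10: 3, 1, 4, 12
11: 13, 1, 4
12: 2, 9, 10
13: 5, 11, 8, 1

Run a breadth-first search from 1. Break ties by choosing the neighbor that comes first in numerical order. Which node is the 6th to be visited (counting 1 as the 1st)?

Visit 1; enqueue 2, 3, 4, 5, 6, 7, 10, 11, 13 → queue [2, 3, 4, 5, 6, 7, 10, 11, 13]
Visit 2; enqueue 9, 12 → queue [3, 4, 5, 6, 7, 10, 11, 13, 9, 12]
Visit 3 → queue [4, 5, 6, 7, 10, 11, 13, 9, 12]
Visit 4 → queue [5, 6, 7, 10, 11, 13, 9, 12]
Visit 5; enqueue 8 → queue [6, 7, 10, 11, 13, 9, 12, 8]
Visit 6 → queue [7, 10, 11, 13, 9, 12, 8]
Visit 7 → queue [10, 11, 13, 9, 12, 8]
Visit 10 → queue [11, 13, 9, 12, 8]
Visit 11 → queue [13, 9, 12, 8]
Visit 13 → queue [9, 12, 8]
Visit 9 → queue [12, 8]
Visit 12 → queue [8]
Visit 8 → queue []

Visit order: 1, 2, 3, 4, 5, 6, 7, 10, 11, 13, 9, 12, 8

6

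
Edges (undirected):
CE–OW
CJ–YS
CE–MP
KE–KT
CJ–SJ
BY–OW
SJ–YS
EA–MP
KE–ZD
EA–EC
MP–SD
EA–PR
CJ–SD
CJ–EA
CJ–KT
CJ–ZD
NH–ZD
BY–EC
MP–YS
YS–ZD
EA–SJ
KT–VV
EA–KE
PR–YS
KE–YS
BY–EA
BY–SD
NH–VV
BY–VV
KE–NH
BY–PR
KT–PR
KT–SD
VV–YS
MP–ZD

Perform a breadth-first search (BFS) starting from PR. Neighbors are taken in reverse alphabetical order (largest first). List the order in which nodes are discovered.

PR, YS, KT, EA, BY, ZD, VV, SJ, MP, KE, CJ, SD, EC, OW, NH, CE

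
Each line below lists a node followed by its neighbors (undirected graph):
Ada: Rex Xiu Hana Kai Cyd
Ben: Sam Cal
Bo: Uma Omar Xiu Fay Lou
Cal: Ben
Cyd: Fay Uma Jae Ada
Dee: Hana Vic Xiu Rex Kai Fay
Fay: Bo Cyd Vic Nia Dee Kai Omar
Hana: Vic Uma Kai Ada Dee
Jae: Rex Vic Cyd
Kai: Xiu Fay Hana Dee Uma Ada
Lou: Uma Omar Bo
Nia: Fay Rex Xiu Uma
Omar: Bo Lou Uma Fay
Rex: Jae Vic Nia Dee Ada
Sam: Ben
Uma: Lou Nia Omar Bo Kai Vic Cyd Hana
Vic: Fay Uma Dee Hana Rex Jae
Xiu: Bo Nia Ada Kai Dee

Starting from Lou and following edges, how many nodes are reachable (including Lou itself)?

BFS from Lou visits: Lou, Uma, Omar, Bo, Nia, Kai, Vic, Cyd, Hana, Fay, Xiu, Rex, Dee, Ada, Jae
Reachable nodes: 15 of 18 total.

15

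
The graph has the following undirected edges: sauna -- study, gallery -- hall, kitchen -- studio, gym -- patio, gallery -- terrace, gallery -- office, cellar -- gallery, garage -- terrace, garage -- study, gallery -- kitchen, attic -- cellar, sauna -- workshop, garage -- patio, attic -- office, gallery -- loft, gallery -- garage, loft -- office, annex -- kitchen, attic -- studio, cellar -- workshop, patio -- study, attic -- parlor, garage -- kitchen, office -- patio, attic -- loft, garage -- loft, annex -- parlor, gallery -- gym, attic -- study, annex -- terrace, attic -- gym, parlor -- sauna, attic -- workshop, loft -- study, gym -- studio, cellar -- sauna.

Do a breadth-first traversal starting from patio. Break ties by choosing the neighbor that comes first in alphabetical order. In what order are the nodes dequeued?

patio, garage, gym, office, study, gallery, kitchen, loft, terrace, attic, studio, sauna, cellar, hall, annex, parlor, workshop

Visit patio; enqueue garage, gym, office, study → queue [garage, gym, office, study]
Visit garage; enqueue gallery, kitchen, loft, terrace → queue [gym, office, study, gallery, kitchen, loft, terrace]
Visit gym; enqueue attic, studio → queue [office, study, gallery, kitchen, loft, terrace, attic, studio]
Visit office → queue [study, gallery, kitchen, loft, terrace, attic, studio]
Visit study; enqueue sauna → queue [gallery, kitchen, loft, terrace, attic, studio, sauna]
Visit gallery; enqueue cellar, hall → queue [kitchen, loft, terrace, attic, studio, sauna, cellar, hall]
Visit kitchen; enqueue annex → queue [loft, terrace, attic, studio, sauna, cellar, hall, annex]
Visit loft → queue [terrace, attic, studio, sauna, cellar, hall, annex]
Visit terrace → queue [attic, studio, sauna, cellar, hall, annex]
Visit attic; enqueue parlor, workshop → queue [studio, sauna, cellar, hall, annex, parlor, workshop]
Visit studio → queue [sauna, cellar, hall, annex, parlor, workshop]
Visit sauna → queue [cellar, hall, annex, parlor, workshop]
Visit cellar → queue [hall, annex, parlor, workshop]
Visit hall → queue [annex, parlor, workshop]
Visit annex → queue [parlor, workshop]
Visit parlor → queue [workshop]
Visit workshop → queue []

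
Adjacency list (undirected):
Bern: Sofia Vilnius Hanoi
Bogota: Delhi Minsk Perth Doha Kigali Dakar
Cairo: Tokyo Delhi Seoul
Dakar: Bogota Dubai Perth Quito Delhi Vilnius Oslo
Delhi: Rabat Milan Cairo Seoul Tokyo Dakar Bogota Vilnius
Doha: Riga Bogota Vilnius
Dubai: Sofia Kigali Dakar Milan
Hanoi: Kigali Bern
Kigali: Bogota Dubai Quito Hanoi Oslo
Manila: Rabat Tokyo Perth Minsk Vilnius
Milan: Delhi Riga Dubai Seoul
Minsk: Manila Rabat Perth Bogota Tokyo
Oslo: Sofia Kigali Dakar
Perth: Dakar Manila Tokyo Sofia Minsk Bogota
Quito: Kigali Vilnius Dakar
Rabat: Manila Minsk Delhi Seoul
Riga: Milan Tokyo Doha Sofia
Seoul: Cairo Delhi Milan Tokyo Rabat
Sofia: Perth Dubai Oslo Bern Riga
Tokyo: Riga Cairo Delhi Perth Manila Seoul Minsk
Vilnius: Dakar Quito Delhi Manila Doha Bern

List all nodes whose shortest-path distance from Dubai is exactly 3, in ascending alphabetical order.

Cairo, Doha, Manila, Minsk, Rabat, Tokyo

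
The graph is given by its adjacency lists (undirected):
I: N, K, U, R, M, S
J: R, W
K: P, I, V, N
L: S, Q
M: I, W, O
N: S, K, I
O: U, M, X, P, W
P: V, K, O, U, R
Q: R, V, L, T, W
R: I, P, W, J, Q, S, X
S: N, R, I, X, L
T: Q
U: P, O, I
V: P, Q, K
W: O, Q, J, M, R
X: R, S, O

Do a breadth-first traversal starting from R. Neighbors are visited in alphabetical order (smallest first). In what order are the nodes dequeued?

Visit R; enqueue I, J, P, Q, S, W, X → queue [I, J, P, Q, S, W, X]
Visit I; enqueue K, M, N, U → queue [J, P, Q, S, W, X, K, M, N, U]
Visit J → queue [P, Q, S, W, X, K, M, N, U]
Visit P; enqueue O, V → queue [Q, S, W, X, K, M, N, U, O, V]
Visit Q; enqueue L, T → queue [S, W, X, K, M, N, U, O, V, L, T]
Visit S → queue [W, X, K, M, N, U, O, V, L, T]
Visit W → queue [X, K, M, N, U, O, V, L, T]
Visit X → queue [K, M, N, U, O, V, L, T]
Visit K → queue [M, N, U, O, V, L, T]
Visit M → queue [N, U, O, V, L, T]
Visit N → queue [U, O, V, L, T]
Visit U → queue [O, V, L, T]
Visit O → queue [V, L, T]
Visit V → queue [L, T]
Visit L → queue [T]
Visit T → queue []

R, I, J, P, Q, S, W, X, K, M, N, U, O, V, L, T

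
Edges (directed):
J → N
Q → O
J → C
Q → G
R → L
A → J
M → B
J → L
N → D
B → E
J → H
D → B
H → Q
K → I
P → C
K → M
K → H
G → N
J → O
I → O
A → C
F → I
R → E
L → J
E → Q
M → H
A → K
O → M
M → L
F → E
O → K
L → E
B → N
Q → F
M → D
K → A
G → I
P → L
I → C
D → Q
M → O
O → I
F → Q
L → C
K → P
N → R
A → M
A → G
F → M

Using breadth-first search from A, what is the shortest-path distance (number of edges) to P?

Level 0: A
Level 1: C, G, J, K, M
Level 2: B, D, H, I, L, N, O, P
Level 3: E, Q, R
Level 4: F
P first appears at level 2.

2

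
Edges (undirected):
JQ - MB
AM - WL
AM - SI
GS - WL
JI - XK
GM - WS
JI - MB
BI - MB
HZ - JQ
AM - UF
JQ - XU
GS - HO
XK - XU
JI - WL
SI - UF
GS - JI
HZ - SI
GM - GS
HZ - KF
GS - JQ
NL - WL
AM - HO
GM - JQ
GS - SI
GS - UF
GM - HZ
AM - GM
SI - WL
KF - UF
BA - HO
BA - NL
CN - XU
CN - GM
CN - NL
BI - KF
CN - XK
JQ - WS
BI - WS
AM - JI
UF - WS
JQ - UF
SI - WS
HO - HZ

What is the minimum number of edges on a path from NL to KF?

4

Level 0: NL
Level 1: BA, CN, WL
Level 2: AM, GM, GS, HO, JI, SI, XK, XU
Level 3: HZ, JQ, MB, UF, WS
Level 4: BI, KF
KF first appears at level 4.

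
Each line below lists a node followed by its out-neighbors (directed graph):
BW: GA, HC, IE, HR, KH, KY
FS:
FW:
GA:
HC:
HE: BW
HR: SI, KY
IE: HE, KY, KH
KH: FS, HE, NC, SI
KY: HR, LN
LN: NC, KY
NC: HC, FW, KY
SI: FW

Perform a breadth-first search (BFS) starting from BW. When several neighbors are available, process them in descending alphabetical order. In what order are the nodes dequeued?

Visit BW; enqueue KY, KH, IE, HR, HC, GA → queue [KY, KH, IE, HR, HC, GA]
Visit KY; enqueue LN → queue [KH, IE, HR, HC, GA, LN]
Visit KH; enqueue SI, NC, HE, FS → queue [IE, HR, HC, GA, LN, SI, NC, HE, FS]
Visit IE → queue [HR, HC, GA, LN, SI, NC, HE, FS]
Visit HR → queue [HC, GA, LN, SI, NC, HE, FS]
Visit HC → queue [GA, LN, SI, NC, HE, FS]
Visit GA → queue [LN, SI, NC, HE, FS]
Visit LN → queue [SI, NC, HE, FS]
Visit SI; enqueue FW → queue [NC, HE, FS, FW]
Visit NC → queue [HE, FS, FW]
Visit HE → queue [FS, FW]
Visit FS → queue [FW]
Visit FW → queue []

BW KY KH IE HR HC GA LN SI NC HE FS FW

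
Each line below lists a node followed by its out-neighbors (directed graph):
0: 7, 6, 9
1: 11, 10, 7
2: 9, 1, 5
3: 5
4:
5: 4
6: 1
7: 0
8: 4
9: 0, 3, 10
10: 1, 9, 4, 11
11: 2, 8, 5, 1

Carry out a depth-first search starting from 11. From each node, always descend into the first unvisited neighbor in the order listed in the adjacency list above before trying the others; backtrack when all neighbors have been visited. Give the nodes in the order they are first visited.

11 2 9 0 7 6 1 10 4 3 5 8

Visit 11
11 → 2
2 → 9
9 → 0
0 → 7
0 → 6
6 → 1
1 → 10
10 → 4
9 → 3
3 → 5
11 → 8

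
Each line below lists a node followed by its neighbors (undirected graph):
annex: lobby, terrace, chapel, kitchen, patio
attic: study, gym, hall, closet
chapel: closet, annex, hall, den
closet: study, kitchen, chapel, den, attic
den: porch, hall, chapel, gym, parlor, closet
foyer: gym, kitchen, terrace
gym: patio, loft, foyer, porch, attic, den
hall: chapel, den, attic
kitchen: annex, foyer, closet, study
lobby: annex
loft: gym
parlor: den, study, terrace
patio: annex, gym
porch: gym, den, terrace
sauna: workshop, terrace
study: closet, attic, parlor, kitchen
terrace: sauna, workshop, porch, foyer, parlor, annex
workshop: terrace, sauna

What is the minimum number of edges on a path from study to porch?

3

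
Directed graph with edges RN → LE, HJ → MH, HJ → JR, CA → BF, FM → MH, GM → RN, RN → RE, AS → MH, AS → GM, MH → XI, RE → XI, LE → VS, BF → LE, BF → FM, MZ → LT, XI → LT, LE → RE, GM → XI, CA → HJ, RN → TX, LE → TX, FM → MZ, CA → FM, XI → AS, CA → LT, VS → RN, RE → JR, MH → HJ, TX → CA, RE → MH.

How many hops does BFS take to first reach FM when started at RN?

3

Level 0: RN
Level 1: LE, RE, TX
Level 2: CA, JR, MH, VS, XI
Level 3: AS, BF, FM, HJ, LT
Level 4: GM, MZ
FM first appears at level 3.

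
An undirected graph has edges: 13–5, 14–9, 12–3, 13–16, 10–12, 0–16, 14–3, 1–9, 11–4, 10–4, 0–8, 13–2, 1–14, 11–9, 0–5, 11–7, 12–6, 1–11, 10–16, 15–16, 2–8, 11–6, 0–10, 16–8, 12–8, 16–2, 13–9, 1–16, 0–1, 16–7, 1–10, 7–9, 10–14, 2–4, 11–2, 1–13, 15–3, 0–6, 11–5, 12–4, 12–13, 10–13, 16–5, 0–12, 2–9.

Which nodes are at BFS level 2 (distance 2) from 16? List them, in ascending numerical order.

3, 4, 6, 9, 11, 12, 14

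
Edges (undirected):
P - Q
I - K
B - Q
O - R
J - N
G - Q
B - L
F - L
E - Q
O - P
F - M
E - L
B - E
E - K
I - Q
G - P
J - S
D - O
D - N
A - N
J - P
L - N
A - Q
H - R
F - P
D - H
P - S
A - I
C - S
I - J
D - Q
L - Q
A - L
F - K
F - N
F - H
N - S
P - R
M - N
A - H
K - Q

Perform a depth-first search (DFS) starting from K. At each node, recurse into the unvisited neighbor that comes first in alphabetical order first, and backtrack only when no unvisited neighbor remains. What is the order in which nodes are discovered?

K, E, B, L, A, H, D, N, F, M, P, G, Q, I, J, S, C, O, R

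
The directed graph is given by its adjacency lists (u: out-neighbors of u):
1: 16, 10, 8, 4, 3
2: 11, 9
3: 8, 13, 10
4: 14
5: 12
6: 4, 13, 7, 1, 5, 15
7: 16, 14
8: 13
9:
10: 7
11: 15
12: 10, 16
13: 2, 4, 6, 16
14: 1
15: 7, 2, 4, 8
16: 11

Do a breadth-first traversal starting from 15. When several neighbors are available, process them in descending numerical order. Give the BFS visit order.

15 8 7 4 2 13 16 14 11 9 6 1 5 10 3 12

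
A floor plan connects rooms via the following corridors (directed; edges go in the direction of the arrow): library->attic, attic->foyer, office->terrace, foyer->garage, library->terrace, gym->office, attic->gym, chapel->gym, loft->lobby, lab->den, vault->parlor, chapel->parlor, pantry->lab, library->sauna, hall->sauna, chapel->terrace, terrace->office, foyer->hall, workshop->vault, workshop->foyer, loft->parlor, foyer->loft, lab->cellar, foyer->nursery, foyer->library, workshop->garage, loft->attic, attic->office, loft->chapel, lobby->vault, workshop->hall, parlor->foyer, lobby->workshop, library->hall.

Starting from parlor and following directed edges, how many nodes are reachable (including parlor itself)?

16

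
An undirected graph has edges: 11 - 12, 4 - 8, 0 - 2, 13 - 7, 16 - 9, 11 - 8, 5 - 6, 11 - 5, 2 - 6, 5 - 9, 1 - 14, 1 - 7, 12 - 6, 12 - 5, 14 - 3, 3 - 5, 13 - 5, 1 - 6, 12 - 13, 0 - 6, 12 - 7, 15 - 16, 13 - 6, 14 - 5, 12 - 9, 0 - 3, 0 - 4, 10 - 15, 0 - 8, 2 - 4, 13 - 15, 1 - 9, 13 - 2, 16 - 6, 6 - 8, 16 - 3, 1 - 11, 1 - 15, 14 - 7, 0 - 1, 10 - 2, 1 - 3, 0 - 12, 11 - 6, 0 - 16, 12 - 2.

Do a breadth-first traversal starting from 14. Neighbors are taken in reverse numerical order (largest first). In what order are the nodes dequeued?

14 -> 7 -> 5 -> 3 -> 1 -> 13 -> 12 -> 11 -> 9 -> 6 -> 16 -> 0 -> 15 -> 2 -> 8 -> 4 -> 10

Visit 14; enqueue 7, 5, 3, 1 → queue [7, 5, 3, 1]
Visit 7; enqueue 13, 12 → queue [5, 3, 1, 13, 12]
Visit 5; enqueue 11, 9, 6 → queue [3, 1, 13, 12, 11, 9, 6]
Visit 3; enqueue 16, 0 → queue [1, 13, 12, 11, 9, 6, 16, 0]
Visit 1; enqueue 15 → queue [13, 12, 11, 9, 6, 16, 0, 15]
Visit 13; enqueue 2 → queue [12, 11, 9, 6, 16, 0, 15, 2]
Visit 12 → queue [11, 9, 6, 16, 0, 15, 2]
Visit 11; enqueue 8 → queue [9, 6, 16, 0, 15, 2, 8]
Visit 9 → queue [6, 16, 0, 15, 2, 8]
Visit 6 → queue [16, 0, 15, 2, 8]
Visit 16 → queue [0, 15, 2, 8]
Visit 0; enqueue 4 → queue [15, 2, 8, 4]
Visit 15; enqueue 10 → queue [2, 8, 4, 10]
Visit 2 → queue [8, 4, 10]
Visit 8 → queue [4, 10]
Visit 4 → queue [10]
Visit 10 → queue []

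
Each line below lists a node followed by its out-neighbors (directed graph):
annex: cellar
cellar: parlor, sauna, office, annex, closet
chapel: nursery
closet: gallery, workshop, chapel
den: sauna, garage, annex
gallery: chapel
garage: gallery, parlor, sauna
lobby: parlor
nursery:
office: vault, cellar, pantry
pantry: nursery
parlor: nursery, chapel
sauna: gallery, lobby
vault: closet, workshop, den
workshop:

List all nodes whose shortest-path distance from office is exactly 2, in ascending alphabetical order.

annex, closet, den, nursery, parlor, sauna, workshop

Level 0: office
Level 1: cellar, pantry, vault
Level 2: annex, closet, den, nursery, parlor, sauna, workshop
Level 3: chapel, gallery, garage, lobby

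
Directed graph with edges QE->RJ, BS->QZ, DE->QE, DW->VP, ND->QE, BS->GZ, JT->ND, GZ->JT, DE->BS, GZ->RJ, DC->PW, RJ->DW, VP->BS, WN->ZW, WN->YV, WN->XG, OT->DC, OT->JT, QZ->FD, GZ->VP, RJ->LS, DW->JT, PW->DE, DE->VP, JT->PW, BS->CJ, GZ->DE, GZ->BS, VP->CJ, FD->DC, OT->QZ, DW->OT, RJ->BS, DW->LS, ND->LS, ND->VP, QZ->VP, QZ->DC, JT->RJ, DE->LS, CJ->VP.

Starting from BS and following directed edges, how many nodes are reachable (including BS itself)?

16

BFS from BS visits: BS, QZ, GZ, CJ, VP, FD, DC, RJ, JT, DE, PW, LS, DW, ND, QE, OT
Reachable nodes: 16 of 20 total.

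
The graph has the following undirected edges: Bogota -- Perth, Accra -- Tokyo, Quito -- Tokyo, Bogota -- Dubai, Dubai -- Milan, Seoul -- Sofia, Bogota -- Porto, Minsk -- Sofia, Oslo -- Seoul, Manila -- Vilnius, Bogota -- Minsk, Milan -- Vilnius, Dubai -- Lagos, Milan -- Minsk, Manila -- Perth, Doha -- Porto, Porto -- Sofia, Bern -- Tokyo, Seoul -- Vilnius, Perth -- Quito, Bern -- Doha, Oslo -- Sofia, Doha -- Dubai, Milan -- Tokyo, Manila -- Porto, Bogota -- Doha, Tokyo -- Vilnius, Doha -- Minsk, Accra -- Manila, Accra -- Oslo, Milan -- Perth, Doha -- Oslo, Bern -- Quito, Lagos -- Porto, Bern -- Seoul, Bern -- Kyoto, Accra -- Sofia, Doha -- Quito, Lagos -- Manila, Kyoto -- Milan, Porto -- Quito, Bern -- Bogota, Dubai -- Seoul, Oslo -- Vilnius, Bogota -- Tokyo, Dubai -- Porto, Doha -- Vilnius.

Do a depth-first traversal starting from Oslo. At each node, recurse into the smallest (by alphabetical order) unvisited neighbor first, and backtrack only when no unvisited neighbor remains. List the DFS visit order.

Oslo Accra Manila Lagos Dubai Bogota Bern Doha Minsk Milan Kyoto Perth Quito Porto Sofia Seoul Vilnius Tokyo

Visit Oslo
Oslo → Accra
Accra → Manila
Manila → Lagos
Lagos → Dubai
Dubai → Bogota
Bogota → Bern
Bern → Doha
Doha → Minsk
Minsk → Milan
Milan → Kyoto
Milan → Perth
Perth → Quito
Quito → Porto
Porto → Sofia
Sofia → Seoul
Seoul → Vilnius
Vilnius → Tokyo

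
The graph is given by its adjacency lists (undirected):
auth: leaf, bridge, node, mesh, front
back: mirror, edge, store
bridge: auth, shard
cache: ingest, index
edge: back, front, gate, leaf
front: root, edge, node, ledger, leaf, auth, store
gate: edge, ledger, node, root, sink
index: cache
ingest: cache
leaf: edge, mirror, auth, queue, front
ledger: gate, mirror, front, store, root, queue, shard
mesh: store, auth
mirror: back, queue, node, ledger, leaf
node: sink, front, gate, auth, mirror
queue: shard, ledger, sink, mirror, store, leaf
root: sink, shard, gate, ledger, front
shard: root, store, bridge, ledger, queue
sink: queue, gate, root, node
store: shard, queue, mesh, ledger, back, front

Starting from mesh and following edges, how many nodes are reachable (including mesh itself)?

BFS from mesh visits: mesh, store, auth, shard, queue, ledger, back, front, leaf, bridge, node, root, sink, mirror, gate, edge
Reachable nodes: 16 of 19 total.

16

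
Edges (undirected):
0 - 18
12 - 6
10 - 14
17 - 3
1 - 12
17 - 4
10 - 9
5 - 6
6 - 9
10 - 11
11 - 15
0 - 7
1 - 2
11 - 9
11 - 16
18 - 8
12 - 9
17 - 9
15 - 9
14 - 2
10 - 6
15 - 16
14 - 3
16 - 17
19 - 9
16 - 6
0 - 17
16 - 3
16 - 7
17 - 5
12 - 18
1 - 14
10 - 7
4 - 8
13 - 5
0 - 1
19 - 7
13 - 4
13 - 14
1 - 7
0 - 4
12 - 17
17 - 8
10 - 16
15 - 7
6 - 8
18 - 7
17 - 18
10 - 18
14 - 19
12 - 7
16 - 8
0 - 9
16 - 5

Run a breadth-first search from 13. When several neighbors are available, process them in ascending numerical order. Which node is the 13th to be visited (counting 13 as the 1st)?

10

Visit 13; enqueue 4, 5, 14 → queue [4, 5, 14]
Visit 4; enqueue 0, 8, 17 → queue [5, 14, 0, 8, 17]
Visit 5; enqueue 6, 16 → queue [14, 0, 8, 17, 6, 16]
Visit 14; enqueue 1, 2, 3, 10, 19 → queue [0, 8, 17, 6, 16, 1, 2, 3, 10, 19]
Visit 0; enqueue 7, 9, 18 → queue [8, 17, 6, 16, 1, 2, 3, 10, 19, 7, 9, 18]
Visit 8 → queue [17, 6, 16, 1, 2, 3, 10, 19, 7, 9, 18]
Visit 17; enqueue 12 → queue [6, 16, 1, 2, 3, 10, 19, 7, 9, 18, 12]
Visit 6 → queue [16, 1, 2, 3, 10, 19, 7, 9, 18, 12]
Visit 16; enqueue 11, 15 → queue [1, 2, 3, 10, 19, 7, 9, 18, 12, 11, 15]
Visit 1 → queue [2, 3, 10, 19, 7, 9, 18, 12, 11, 15]
Visit 2 → queue [3, 10, 19, 7, 9, 18, 12, 11, 15]
Visit 3 → queue [10, 19, 7, 9, 18, 12, 11, 15]
Visit 10 → queue [19, 7, 9, 18, 12, 11, 15]
Visit 19 → queue [7, 9, 18, 12, 11, 15]
Visit 7 → queue [9, 18, 12, 11, 15]
Visit 9 → queue [18, 12, 11, 15]
Visit 18 → queue [12, 11, 15]
Visit 12 → queue [11, 15]
Visit 11 → queue [15]
Visit 15 → queue []

Visit order: 13, 4, 5, 14, 0, 8, 17, 6, 16, 1, 2, 3, 10, 19, 7, 9, 18, 12, 11, 15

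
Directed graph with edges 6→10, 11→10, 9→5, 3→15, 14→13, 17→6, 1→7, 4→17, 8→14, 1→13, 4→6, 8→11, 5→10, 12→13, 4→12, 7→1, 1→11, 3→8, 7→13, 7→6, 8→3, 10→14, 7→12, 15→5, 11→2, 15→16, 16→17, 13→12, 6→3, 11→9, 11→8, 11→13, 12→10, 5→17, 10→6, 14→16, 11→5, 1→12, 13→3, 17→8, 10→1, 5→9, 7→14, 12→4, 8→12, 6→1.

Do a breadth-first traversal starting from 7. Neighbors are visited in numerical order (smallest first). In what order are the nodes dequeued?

7, 1, 6, 12, 13, 14, 11, 3, 10, 4, 16, 2, 5, 8, 9, 15, 17

Visit 7; enqueue 1, 6, 12, 13, 14 → queue [1, 6, 12, 13, 14]
Visit 1; enqueue 11 → queue [6, 12, 13, 14, 11]
Visit 6; enqueue 3, 10 → queue [12, 13, 14, 11, 3, 10]
Visit 12; enqueue 4 → queue [13, 14, 11, 3, 10, 4]
Visit 13 → queue [14, 11, 3, 10, 4]
Visit 14; enqueue 16 → queue [11, 3, 10, 4, 16]
Visit 11; enqueue 2, 5, 8, 9 → queue [3, 10, 4, 16, 2, 5, 8, 9]
Visit 3; enqueue 15 → queue [10, 4, 16, 2, 5, 8, 9, 15]
Visit 10 → queue [4, 16, 2, 5, 8, 9, 15]
Visit 4; enqueue 17 → queue [16, 2, 5, 8, 9, 15, 17]
Visit 16 → queue [2, 5, 8, 9, 15, 17]
Visit 2 → queue [5, 8, 9, 15, 17]
Visit 5 → queue [8, 9, 15, 17]
Visit 8 → queue [9, 15, 17]
Visit 9 → queue [15, 17]
Visit 15 → queue [17]
Visit 17 → queue []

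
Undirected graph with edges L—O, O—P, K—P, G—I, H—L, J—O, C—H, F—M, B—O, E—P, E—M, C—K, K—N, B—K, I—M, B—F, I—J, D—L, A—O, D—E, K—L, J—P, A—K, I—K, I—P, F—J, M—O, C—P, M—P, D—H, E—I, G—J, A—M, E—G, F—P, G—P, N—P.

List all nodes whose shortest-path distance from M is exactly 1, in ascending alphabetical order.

A, E, F, I, O, P

Level 0: M
Level 1: A, E, F, I, O, P
Level 2: B, C, D, G, J, K, L, N
Level 3: H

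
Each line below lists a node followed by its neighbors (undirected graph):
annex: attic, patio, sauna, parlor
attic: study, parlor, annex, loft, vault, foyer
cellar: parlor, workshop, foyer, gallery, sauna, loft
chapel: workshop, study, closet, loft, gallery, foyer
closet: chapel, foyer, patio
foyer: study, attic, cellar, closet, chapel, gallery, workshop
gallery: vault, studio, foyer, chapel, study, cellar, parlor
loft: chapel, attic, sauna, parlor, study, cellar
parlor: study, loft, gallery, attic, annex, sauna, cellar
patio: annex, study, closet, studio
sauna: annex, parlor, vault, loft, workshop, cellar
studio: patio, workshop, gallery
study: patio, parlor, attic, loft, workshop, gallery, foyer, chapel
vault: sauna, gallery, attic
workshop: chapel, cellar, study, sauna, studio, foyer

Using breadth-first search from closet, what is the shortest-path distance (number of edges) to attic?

Level 0: closet
Level 1: chapel, foyer, patio
Level 2: annex, attic, cellar, gallery, loft, studio, study, workshop
Level 3: parlor, sauna, vault
attic first appears at level 2.

2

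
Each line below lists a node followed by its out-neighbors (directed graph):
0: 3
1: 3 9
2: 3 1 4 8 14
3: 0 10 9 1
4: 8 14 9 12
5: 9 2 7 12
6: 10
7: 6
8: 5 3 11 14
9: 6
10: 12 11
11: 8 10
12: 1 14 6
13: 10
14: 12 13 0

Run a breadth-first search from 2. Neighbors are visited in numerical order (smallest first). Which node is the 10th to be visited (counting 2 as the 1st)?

Visit 2; enqueue 1, 3, 4, 8, 14 → queue [1, 3, 4, 8, 14]
Visit 1; enqueue 9 → queue [3, 4, 8, 14, 9]
Visit 3; enqueue 0, 10 → queue [4, 8, 14, 9, 0, 10]
Visit 4; enqueue 12 → queue [8, 14, 9, 0, 10, 12]
Visit 8; enqueue 5, 11 → queue [14, 9, 0, 10, 12, 5, 11]
Visit 14; enqueue 13 → queue [9, 0, 10, 12, 5, 11, 13]
Visit 9; enqueue 6 → queue [0, 10, 12, 5, 11, 13, 6]
Visit 0 → queue [10, 12, 5, 11, 13, 6]
Visit 10 → queue [12, 5, 11, 13, 6]
Visit 12 → queue [5, 11, 13, 6]
Visit 5; enqueue 7 → queue [11, 13, 6, 7]
Visit 11 → queue [13, 6, 7]
Visit 13 → queue [6, 7]
Visit 6 → queue [7]
Visit 7 → queue []

Visit order: 2, 1, 3, 4, 8, 14, 9, 0, 10, 12, 5, 11, 13, 6, 7

12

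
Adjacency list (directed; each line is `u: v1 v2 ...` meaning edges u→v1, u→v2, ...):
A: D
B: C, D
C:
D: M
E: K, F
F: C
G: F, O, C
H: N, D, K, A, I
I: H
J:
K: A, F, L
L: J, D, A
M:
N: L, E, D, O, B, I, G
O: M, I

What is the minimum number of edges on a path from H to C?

Level 0: H
Level 1: A, D, I, K, N
Level 2: B, E, F, G, L, M, O
Level 3: C, J
C first appears at level 3.

3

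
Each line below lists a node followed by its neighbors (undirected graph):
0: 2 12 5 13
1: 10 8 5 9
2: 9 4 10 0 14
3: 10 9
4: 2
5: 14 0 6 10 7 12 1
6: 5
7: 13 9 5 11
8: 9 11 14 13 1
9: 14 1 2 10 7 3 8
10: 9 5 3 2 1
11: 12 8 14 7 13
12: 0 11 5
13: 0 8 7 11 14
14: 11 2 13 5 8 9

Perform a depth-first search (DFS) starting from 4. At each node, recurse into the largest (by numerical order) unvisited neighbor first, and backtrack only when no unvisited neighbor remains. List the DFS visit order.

Visit 4
4 → 2
2 → 14
14 → 13
13 → 11
11 → 12
12 → 5
5 → 10
10 → 9
9 → 8
8 → 1
9 → 7
9 → 3
5 → 6
5 → 0

4 2 14 13 11 12 5 10 9 8 1 7 3 6 0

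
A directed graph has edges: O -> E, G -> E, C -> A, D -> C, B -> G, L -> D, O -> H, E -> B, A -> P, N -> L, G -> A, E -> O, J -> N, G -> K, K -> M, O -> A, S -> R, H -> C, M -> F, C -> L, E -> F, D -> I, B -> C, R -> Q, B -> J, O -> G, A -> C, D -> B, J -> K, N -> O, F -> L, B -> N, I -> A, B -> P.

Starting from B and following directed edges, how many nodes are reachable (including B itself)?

BFS from B visits: B, P, N, J, G, C, O, L, K, E, A, H, D, M, F, I
Reachable nodes: 16 of 19 total.

16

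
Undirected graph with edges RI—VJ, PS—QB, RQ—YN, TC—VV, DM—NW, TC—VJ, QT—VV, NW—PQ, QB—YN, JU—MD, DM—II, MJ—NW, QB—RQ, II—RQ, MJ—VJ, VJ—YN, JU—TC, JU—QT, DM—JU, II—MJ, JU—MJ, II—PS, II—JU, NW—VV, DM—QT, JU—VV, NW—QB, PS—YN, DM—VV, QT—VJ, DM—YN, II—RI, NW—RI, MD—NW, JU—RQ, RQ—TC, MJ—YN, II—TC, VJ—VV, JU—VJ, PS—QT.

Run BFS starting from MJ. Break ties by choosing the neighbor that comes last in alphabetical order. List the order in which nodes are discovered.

MJ, YN, VJ, NW, JU, II, RQ, QB, PS, DM, VV, TC, RI, QT, PQ, MD

Visit MJ; enqueue YN, VJ, NW, JU, II → queue [YN, VJ, NW, JU, II]
Visit YN; enqueue RQ, QB, PS, DM → queue [VJ, NW, JU, II, RQ, QB, PS, DM]
Visit VJ; enqueue VV, TC, RI, QT → queue [NW, JU, II, RQ, QB, PS, DM, VV, TC, RI, QT]
Visit NW; enqueue PQ, MD → queue [JU, II, RQ, QB, PS, DM, VV, TC, RI, QT, PQ, MD]
Visit JU → queue [II, RQ, QB, PS, DM, VV, TC, RI, QT, PQ, MD]
Visit II → queue [RQ, QB, PS, DM, VV, TC, RI, QT, PQ, MD]
Visit RQ → queue [QB, PS, DM, VV, TC, RI, QT, PQ, MD]
Visit QB → queue [PS, DM, VV, TC, RI, QT, PQ, MD]
Visit PS → queue [DM, VV, TC, RI, QT, PQ, MD]
Visit DM → queue [VV, TC, RI, QT, PQ, MD]
Visit VV → queue [TC, RI, QT, PQ, MD]
Visit TC → queue [RI, QT, PQ, MD]
Visit RI → queue [QT, PQ, MD]
Visit QT → queue [PQ, MD]
Visit PQ → queue [MD]
Visit MD → queue []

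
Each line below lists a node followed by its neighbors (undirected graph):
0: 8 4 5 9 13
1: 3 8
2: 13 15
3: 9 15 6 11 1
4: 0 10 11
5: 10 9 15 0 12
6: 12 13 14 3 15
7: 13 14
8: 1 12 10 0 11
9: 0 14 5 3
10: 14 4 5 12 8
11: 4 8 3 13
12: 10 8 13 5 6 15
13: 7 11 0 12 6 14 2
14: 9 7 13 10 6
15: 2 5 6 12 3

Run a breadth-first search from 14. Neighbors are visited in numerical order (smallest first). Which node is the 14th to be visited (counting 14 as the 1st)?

2

Visit 14; enqueue 6, 7, 9, 10, 13 → queue [6, 7, 9, 10, 13]
Visit 6; enqueue 3, 12, 15 → queue [7, 9, 10, 13, 3, 12, 15]
Visit 7 → queue [9, 10, 13, 3, 12, 15]
Visit 9; enqueue 0, 5 → queue [10, 13, 3, 12, 15, 0, 5]
Visit 10; enqueue 4, 8 → queue [13, 3, 12, 15, 0, 5, 4, 8]
Visit 13; enqueue 2, 11 → queue [3, 12, 15, 0, 5, 4, 8, 2, 11]
Visit 3; enqueue 1 → queue [12, 15, 0, 5, 4, 8, 2, 11, 1]
Visit 12 → queue [15, 0, 5, 4, 8, 2, 11, 1]
Visit 15 → queue [0, 5, 4, 8, 2, 11, 1]
Visit 0 → queue [5, 4, 8, 2, 11, 1]
Visit 5 → queue [4, 8, 2, 11, 1]
Visit 4 → queue [8, 2, 11, 1]
Visit 8 → queue [2, 11, 1]
Visit 2 → queue [11, 1]
Visit 11 → queue [1]
Visit 1 → queue []

Visit order: 14, 6, 7, 9, 10, 13, 3, 12, 15, 0, 5, 4, 8, 2, 11, 1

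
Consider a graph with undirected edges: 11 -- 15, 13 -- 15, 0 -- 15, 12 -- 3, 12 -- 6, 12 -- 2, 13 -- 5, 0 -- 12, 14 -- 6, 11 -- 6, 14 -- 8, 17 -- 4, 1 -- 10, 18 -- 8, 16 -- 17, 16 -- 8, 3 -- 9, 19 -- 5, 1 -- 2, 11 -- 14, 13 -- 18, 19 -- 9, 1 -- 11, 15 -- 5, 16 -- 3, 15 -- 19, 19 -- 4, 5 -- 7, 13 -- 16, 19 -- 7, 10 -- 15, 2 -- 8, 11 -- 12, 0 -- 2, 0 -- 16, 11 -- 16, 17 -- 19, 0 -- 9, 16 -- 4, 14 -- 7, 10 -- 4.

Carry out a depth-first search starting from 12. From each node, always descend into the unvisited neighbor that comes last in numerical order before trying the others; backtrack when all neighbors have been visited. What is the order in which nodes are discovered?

Visit 12
12 → 11
11 → 16
16 → 17
17 → 19
19 → 15
15 → 13
13 → 18
18 → 8
8 → 14
14 → 7
7 → 5
14 → 6
8 → 2
2 → 1
1 → 10
10 → 4
2 → 0
0 → 9
9 → 3

12 -> 11 -> 16 -> 17 -> 19 -> 15 -> 13 -> 18 -> 8 -> 14 -> 7 -> 5 -> 6 -> 2 -> 1 -> 10 -> 4 -> 0 -> 9 -> 3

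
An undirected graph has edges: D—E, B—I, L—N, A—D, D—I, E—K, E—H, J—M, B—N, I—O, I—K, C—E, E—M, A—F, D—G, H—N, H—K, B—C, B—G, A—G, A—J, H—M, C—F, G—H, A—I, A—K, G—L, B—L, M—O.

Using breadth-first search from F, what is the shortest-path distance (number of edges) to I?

Level 0: F
Level 1: A, C
Level 2: B, D, E, G, I, J, K
Level 3: H, L, M, N, O
I first appears at level 2.

2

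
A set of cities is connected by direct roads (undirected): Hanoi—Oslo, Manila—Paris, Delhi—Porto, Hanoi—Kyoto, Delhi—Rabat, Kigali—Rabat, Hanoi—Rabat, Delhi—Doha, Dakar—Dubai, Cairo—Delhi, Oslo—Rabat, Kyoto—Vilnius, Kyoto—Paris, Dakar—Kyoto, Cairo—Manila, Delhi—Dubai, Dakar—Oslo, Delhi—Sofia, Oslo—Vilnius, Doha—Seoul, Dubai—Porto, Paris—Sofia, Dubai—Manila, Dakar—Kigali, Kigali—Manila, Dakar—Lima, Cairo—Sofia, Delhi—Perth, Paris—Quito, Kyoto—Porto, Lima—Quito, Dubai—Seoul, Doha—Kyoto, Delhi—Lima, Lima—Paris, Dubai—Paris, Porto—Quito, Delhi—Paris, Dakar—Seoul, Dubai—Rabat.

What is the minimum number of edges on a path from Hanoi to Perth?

3

Level 0: Hanoi
Level 1: Kyoto, Oslo, Rabat
Level 2: Dakar, Delhi, Doha, Dubai, Kigali, Paris, Porto, Vilnius
Level 3: Cairo, Lima, Manila, Perth, Quito, Seoul, Sofia
Perth first appears at level 3.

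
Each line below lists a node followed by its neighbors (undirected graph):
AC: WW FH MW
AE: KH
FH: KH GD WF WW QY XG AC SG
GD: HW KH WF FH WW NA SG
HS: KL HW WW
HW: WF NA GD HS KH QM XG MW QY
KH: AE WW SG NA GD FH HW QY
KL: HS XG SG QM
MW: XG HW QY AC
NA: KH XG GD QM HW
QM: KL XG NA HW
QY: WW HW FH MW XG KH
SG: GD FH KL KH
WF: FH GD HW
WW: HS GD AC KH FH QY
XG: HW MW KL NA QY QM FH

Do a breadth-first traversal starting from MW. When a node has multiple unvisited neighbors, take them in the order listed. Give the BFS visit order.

MW XG HW QY AC KL NA QM FH WF GD HS KH WW SG AE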